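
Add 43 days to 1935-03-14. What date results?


Start: 1935-03-14, add 43 days
March 1935 has 31 days: 31 - 14 = 17 days to March 31 -> 26 left
April 1935: 26 <= 30 -> lands on April 26

Result: 1935-04-26


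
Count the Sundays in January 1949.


January 1949 has 31 days
Anchor: Jan 1, 1949. With p = 1949 - 1 = 1948: (p + p//4 - p//100 + p//400) mod 7 = (1948 + 487 - 19 + 4) mod 7 = 2420 mod 7 = 5 -> Saturday (Mon=0 ... Sun=6)
January 1 is the anchor itself -> Saturday
First Sunday is January 2
Sundays: 2, 9, 16, 23, 30

5 Sundays


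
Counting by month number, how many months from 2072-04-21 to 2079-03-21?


From April 2072 to March 2079
7 years * 12 = 84 months, minus 1 month = 83

83 months


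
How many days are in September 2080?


September 2080

30 days


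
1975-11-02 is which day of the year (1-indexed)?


Date: November 2, 1975
Days in months 1 through 10: 304
Plus 2 days in November

Day of year: 306


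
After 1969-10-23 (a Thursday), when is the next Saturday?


Current: Thursday
Target: Saturday
Days ahead: 2

Next Saturday: 1969-10-25


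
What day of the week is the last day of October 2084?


October 2084 has 31 days
Anchor: Jan 1, 2084. With p = 2084 - 1 = 2083: (p + p//4 - p//100 + p//400) mod 7 = (2083 + 520 - 20 + 5) mod 7 = 2588 mod 7 = 5 -> Saturday (Mon=0 ... Sun=6)
Days before October (Jan-Sep): 274; October 1 index = (5 + 274) mod 7 = 6 -> Sunday
Last day offset: 31 - 1 = 30 days
Weekday index = (6 + 30) mod 7 = 1

Tuesday, October 31


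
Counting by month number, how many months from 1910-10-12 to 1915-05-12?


From October 1910 to May 1915
5 years * 12 = 60 months, minus 5 months = 55

55 months


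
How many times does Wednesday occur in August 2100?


August 2100 has 31 days
Anchor: Jan 1, 2100. With p = 2100 - 1 = 2099: (p + p//4 - p//100 + p//400) mod 7 = (2099 + 524 - 20 + 5) mod 7 = 2608 mod 7 = 4 -> Friday (Mon=0 ... Sun=6)
Days before August (Jan-Jul): 212; August 1 index = (4 + 212) mod 7 = 6 -> Sunday
First Wednesday is August 4
Wednesdays: 4, 11, 18, 25

4 Wednesdays


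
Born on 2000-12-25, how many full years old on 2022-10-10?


Birth: 2000-12-25
Reference: 2022-10-10
Year difference: 2022 - 2000 = 22
Birthday not yet reached in 2022, subtract 1

21 years old


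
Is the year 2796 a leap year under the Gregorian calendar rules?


Gregorian leap year rule: divisible by 4, but not by 100, unless also by 400.
2796 is divisible by 4 but not 100 -> leap year

Yes


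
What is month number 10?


Month 10 of 12

October


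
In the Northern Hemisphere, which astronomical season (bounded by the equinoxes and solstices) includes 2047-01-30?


Date: January 30
Astronomical Winter (approx.; exact equinox/solstice day varies by year): December 21 to March 19
January 30 falls within the Winter window

Winter


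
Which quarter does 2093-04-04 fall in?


Month: April (month 4)
Q1: Jan-Mar, Q2: Apr-Jun, Q3: Jul-Sep, Q4: Oct-Dec

Q2


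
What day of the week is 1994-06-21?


Date: June 21, 1994
Anchor: Jan 1, 1994. With p = 1994 - 1 = 1993: (p + p//4 - p//100 + p//400) mod 7 = (1993 + 498 - 19 + 4) mod 7 = 2476 mod 7 = 5 -> Saturday (Mon=0 ... Sun=6)
Days before June (Jan-May): 151; offset = 151 + 21 - 1 = 171
Weekday index = (5 + 171) mod 7 = 1

Day of the week: Tuesday


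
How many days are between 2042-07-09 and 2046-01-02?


From 2042-07-09 to 2046-01-02
2042-07-09: days before July = 31 + 28 + 31 + 30 + 31 + 30 = 181 (2042 is not a leap year); day of year = 181 + 9 = 190
2046-01-02: day of year = 2
Rest of 2042: 365 - 190 = 175
Full years 2043 (365), 2044 (366), 2045 (365): 1096
Total = 175 + 1096 + 2 = 1273

1273 days


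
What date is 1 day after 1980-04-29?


Start: 1980-04-29, add 1 day
April 1980 has 30 days; 29 + 1 = 30 stays within April

Result: 1980-04-30


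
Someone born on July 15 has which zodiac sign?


Date: July 15
Conventional tropical zodiac dates: Cancer from June 21 onward; Leo starts July 23
July 15 falls within the Cancer range

Cancer


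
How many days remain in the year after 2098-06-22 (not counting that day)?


Day of year: 173 of 365
Remaining = 365 - 173

192 days


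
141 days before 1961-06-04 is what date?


Start: 1961-06-04, subtract 141 days
Back 4 days from June 4 reaches May 31, 1961 -> 137 left
May 1961 has 31 days -> back to April 30, 1961 -> 106 left
April 1961 has 30 days -> back to March 31, 1961 -> 76 left
March 1961 has 31 days -> back to February 28, 1961 -> 45 left
February 1961 has 28 days -> back to January 31, 1961 -> 17 left
January 1961: 31 - 17 = 14 -> lands on January 14

Result: 1961-01-14


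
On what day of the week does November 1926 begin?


Target: November 1, 1926
Anchor: Jan 1, 1926. With p = 1926 - 1 = 1925: (p + p//4 - p//100 + p//400) mod 7 = (1925 + 481 - 19 + 4) mod 7 = 2391 mod 7 = 4 -> Friday (Mon=0 ... Sun=6)
Days before November (Jan-Oct): 304 days
Weekday index = (4 + 304) mod 7 = 0

Monday


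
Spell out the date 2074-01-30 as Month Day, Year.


ISO 2074-01-30 parses as year=2074, month=01, day=30
Month 1 -> January

January 30, 2074


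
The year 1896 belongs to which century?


Century = (year - 1) // 100 + 1
= (1896 - 1) // 100 + 1
= 1895 // 100 + 1
= 18 + 1

19th century


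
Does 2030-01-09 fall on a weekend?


Anchor: Jan 1, 2030. With p = 2030 - 1 = 2029: (p + p//4 - p//100 + p//400) mod 7 = (2029 + 507 - 20 + 5) mod 7 = 2521 mod 7 = 1 -> Tuesday (Mon=0 ... Sun=6)
Day of year: 9; offset = 8
Weekday index = (1 + 8) mod 7 = 2 -> Wednesday
Weekend days: Saturday, Sunday

No


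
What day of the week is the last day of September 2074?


September 2074 has 30 days
Anchor: Jan 1, 2074. With p = 2074 - 1 = 2073: (p + p//4 - p//100 + p//400) mod 7 = (2073 + 518 - 20 + 5) mod 7 = 2576 mod 7 = 0 -> Monday (Mon=0 ... Sun=6)
Days before September (Jan-Aug): 243; September 1 index = (0 + 243) mod 7 = 5 -> Saturday
Last day offset: 30 - 1 = 29 days
Weekday index = (5 + 29) mod 7 = 6

Sunday, September 30


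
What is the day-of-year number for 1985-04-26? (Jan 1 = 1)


Date: April 26, 1985
Days in months 1 through 3: 90
Plus 26 days in April

Day of year: 116


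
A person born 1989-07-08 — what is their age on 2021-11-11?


Birth: 1989-07-08
Reference: 2021-11-11
Year difference: 2021 - 1989 = 32

32 years old


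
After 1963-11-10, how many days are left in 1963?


Day of year: 314 of 365
Remaining = 365 - 314

51 days


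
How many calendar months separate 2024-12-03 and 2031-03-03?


From December 2024 to March 2031
7 years * 12 = 84 months, minus 9 months = 75

75 months


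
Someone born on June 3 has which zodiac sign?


Date: June 3
Conventional tropical zodiac dates: Gemini from May 21 onward; Cancer starts June 21
June 3 falls within the Gemini range

Gemini


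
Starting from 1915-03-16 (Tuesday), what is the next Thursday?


Current: Tuesday
Target: Thursday
Days ahead: 2

Next Thursday: 1915-03-18


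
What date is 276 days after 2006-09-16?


Start: 2006-09-16, add 276 days
September 2006 has 30 days: 30 - 16 = 14 days to September 30 -> 262 left
October 2006 has 31 days -> 231 left
November 2006 has 30 days -> 201 left
December 2006 has 31 days -> 170 left
January 2007 has 31 days -> 139 left
February 2007 has 28 days -> 111 left
March 2007 has 31 days -> 80 left
April 2007 has 30 days -> 50 left
May 2007 has 31 days -> 19 left
June 2007: 19 <= 30 -> lands on June 19

Result: 2007-06-19


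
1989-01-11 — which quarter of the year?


Month: January (month 1)
Q1: Jan-Mar, Q2: Apr-Jun, Q3: Jul-Sep, Q4: Oct-Dec

Q1


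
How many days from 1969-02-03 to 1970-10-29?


From 1969-02-03 to 1970-10-29
1969-02-03: days before February = 31; day of year = 31 + 3 = 34
1970-10-29: days before October = 31 + 28 + 31 + 30 + 31 + 30 + 31 + 31 + 30 = 273 (1970 is not a leap year); day of year = 273 + 29 = 302
Rest of 1969: 365 - 34 = 331
Total = 331 + 302 = 633

633 days


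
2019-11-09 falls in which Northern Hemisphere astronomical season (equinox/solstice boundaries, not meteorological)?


Date: November 9
Astronomical Autumn (approx.; exact equinox/solstice day varies by year): September 22 to December 20
November 9 falls within the Autumn window

Autumn


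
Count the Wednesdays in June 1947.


June 1947 has 30 days
Anchor: Jan 1, 1947. With p = 1947 - 1 = 1946: (p + p//4 - p//100 + p//400) mod 7 = (1946 + 486 - 19 + 4) mod 7 = 2417 mod 7 = 2 -> Wednesday (Mon=0 ... Sun=6)
Days before June (Jan-May): 151; June 1 index = (2 + 151) mod 7 = 6 -> Sunday
First Wednesday is June 4
Wednesdays: 4, 11, 18, 25

4 Wednesdays


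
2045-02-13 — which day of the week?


Date: February 13, 2045
Anchor: Jan 1, 2045. With p = 2045 - 1 = 2044: (p + p//4 - p//100 + p//400) mod 7 = (2044 + 511 - 20 + 5) mod 7 = 2540 mod 7 = 6 -> Sunday (Mon=0 ... Sun=6)
Days before February (Jan): 31; offset = 31 + 13 - 1 = 43
Weekday index = (6 + 43) mod 7 = 0

Day of the week: Monday


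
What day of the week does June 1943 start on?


Target: June 1, 1943
Anchor: Jan 1, 1943. With p = 1943 - 1 = 1942: (p + p//4 - p//100 + p//400) mod 7 = (1942 + 485 - 19 + 4) mod 7 = 2412 mod 7 = 4 -> Friday (Mon=0 ... Sun=6)
Days before June (Jan-May): 151 days
Weekday index = (4 + 151) mod 7 = 1

Tuesday


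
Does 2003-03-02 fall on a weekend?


Anchor: Jan 1, 2003. With p = 2003 - 1 = 2002: (p + p//4 - p//100 + p//400) mod 7 = (2002 + 500 - 20 + 5) mod 7 = 2487 mod 7 = 2 -> Wednesday (Mon=0 ... Sun=6)
Day of year: 61; offset = 60
Weekday index = (2 + 60) mod 7 = 6 -> Sunday
Weekend days: Saturday, Sunday

Yes


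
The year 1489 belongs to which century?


Century = (year - 1) // 100 + 1
= (1489 - 1) // 100 + 1
= 1488 // 100 + 1
= 14 + 1

15th century


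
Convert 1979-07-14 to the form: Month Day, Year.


ISO 1979-07-14 parses as year=1979, month=07, day=14
Month 7 -> July

July 14, 1979


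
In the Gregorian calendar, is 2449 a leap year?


Gregorian leap year rule: divisible by 4, but not by 100, unless also by 400.
2449 is not divisible by 4 -> not a leap year

No


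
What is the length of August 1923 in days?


August 1923

31 days


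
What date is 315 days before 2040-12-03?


Start: 2040-12-03, subtract 315 days
Back 3 days from December 3 reaches November 30, 2040 -> 312 left
November 2040 has 30 days -> back to October 31, 2040 -> 282 left
October 2040 has 31 days -> back to September 30, 2040 -> 251 left
September 2040 has 30 days -> back to August 31, 2040 -> 221 left
August 2040 has 31 days -> back to July 31, 2040 -> 190 left
July 2040 has 31 days -> back to June 30, 2040 -> 159 left
June 2040 has 30 days -> back to May 31, 2040 -> 129 left
May 2040 has 31 days -> back to April 30, 2040 -> 98 left
April 2040 has 30 days -> back to March 31, 2040 -> 68 left
March 2040 has 31 days -> back to February 29, 2040 -> 37 left
February 2040 has 29 days -> back to January 31, 2040 -> 8 left
January 2040: 31 - 8 = 23 -> lands on January 23

Result: 2040-01-23


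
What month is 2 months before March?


March is month 3
3 - 2 = 1

January


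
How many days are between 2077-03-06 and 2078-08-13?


From 2077-03-06 to 2078-08-13
2077-03-06: days before March = 31 + 28 = 59 (2077 is not a leap year); day of year = 59 + 6 = 65
2078-08-13: days before August = 31 + 28 + 31 + 30 + 31 + 30 + 31 = 212 (2078 is not a leap year); day of year = 212 + 13 = 225
Rest of 2077: 365 - 65 = 300
Total = 300 + 225 = 525

525 days


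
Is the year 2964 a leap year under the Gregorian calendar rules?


Gregorian leap year rule: divisible by 4, but not by 100, unless also by 400.
2964 is divisible by 4 but not 100 -> leap year

Yes


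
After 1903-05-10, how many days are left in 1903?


Day of year: 130 of 365
Remaining = 365 - 130

235 days


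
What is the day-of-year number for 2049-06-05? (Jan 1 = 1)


Date: June 5, 2049
Days in months 1 through 5: 151
Plus 5 days in June

Day of year: 156


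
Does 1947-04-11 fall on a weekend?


Anchor: Jan 1, 1947. With p = 1947 - 1 = 1946: (p + p//4 - p//100 + p//400) mod 7 = (1946 + 486 - 19 + 4) mod 7 = 2417 mod 7 = 2 -> Wednesday (Mon=0 ... Sun=6)
Day of year: 101; offset = 100
Weekday index = (2 + 100) mod 7 = 4 -> Friday
Weekend days: Saturday, Sunday

No


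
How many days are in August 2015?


August 2015

31 days


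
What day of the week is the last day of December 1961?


December 1961 has 31 days
Anchor: Jan 1, 1961. With p = 1961 - 1 = 1960: (p + p//4 - p//100 + p//400) mod 7 = (1960 + 490 - 19 + 4) mod 7 = 2435 mod 7 = 6 -> Sunday (Mon=0 ... Sun=6)
Days before December (Jan-Nov): 334; December 1 index = (6 + 334) mod 7 = 4 -> Friday
Last day offset: 31 - 1 = 30 days
Weekday index = (4 + 30) mod 7 = 6

Sunday, December 31


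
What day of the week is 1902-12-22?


Date: December 22, 1902
Anchor: Jan 1, 1902. With p = 1902 - 1 = 1901: (p + p//4 - p//100 + p//400) mod 7 = (1901 + 475 - 19 + 4) mod 7 = 2361 mod 7 = 2 -> Wednesday (Mon=0 ... Sun=6)
Days before December (Jan-Nov): 334; offset = 334 + 22 - 1 = 355
Weekday index = (2 + 355) mod 7 = 0

Day of the week: Monday


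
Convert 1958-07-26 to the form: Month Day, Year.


ISO 1958-07-26 parses as year=1958, month=07, day=26
Month 7 -> July

July 26, 1958


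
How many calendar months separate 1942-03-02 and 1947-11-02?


From March 1942 to November 1947
5 years * 12 = 60 months, plus 8 months = 68

68 months


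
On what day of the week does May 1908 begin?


Target: May 1, 1908
Anchor: Jan 1, 1908. With p = 1908 - 1 = 1907: (p + p//4 - p//100 + p//400) mod 7 = (1907 + 476 - 19 + 4) mod 7 = 2368 mod 7 = 2 -> Wednesday (Mon=0 ... Sun=6)
Days before May (Jan-Apr): 121 days
Weekday index = (2 + 121) mod 7 = 4

Friday


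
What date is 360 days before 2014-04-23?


Start: 2014-04-23, subtract 360 days
Back 23 days from April 23 reaches March 31, 2014 -> 337 left
March 2014 has 31 days -> back to February 28, 2014 -> 306 left
February 2014 has 28 days -> back to January 31, 2014 -> 278 left
January 2014 has 31 days -> back to December 31, 2013 -> 247 left
December 2013 has 31 days -> back to November 30, 2013 -> 216 left
November 2013 has 30 days -> back to October 31, 2013 -> 186 left
October 2013 has 31 days -> back to September 30, 2013 -> 155 left
September 2013 has 30 days -> back to August 31, 2013 -> 125 left
August 2013 has 31 days -> back to July 31, 2013 -> 94 left
July 2013 has 31 days -> back to June 30, 2013 -> 63 left
June 2013 has 30 days -> back to May 31, 2013 -> 33 left
May 2013 has 31 days -> back to April 30, 2013 -> 2 left
April 2013: 30 - 2 = 28 -> lands on April 28

Result: 2013-04-28


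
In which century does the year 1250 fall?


Century = (year - 1) // 100 + 1
= (1250 - 1) // 100 + 1
= 1249 // 100 + 1
= 12 + 1

13th century


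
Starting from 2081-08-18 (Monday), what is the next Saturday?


Current: Monday
Target: Saturday
Days ahead: 5

Next Saturday: 2081-08-23


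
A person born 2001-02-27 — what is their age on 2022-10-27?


Birth: 2001-02-27
Reference: 2022-10-27
Year difference: 2022 - 2001 = 21

21 years old


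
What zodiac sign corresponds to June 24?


Date: June 24
Conventional tropical zodiac dates: Cancer from June 21 onward; Leo starts July 23
June 24 falls within the Cancer range

Cancer


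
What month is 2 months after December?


December is month 12
12 + 2 = 14; wrap: 14 - 12 = 2

February


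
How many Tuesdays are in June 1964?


June 1964 has 30 days
Anchor: Jan 1, 1964. With p = 1964 - 1 = 1963: (p + p//4 - p//100 + p//400) mod 7 = (1963 + 490 - 19 + 4) mod 7 = 2438 mod 7 = 2 -> Wednesday (Mon=0 ... Sun=6)
Days before June (Jan-May): 152; June 1 index = (2 + 152) mod 7 = 0 -> Monday
First Tuesday is June 2
Tuesdays: 2, 9, 16, 23, 30

5 Tuesdays


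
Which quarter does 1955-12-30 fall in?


Month: December (month 12)
Q1: Jan-Mar, Q2: Apr-Jun, Q3: Jul-Sep, Q4: Oct-Dec

Q4


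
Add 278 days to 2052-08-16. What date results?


Start: 2052-08-16, add 278 days
August 2052 has 31 days: 31 - 16 = 15 days to August 31 -> 263 left
September 2052 has 30 days -> 233 left
October 2052 has 31 days -> 202 left
November 2052 has 30 days -> 172 left
December 2052 has 31 days -> 141 left
January 2053 has 31 days -> 110 left
February 2053 has 28 days -> 82 left
March 2053 has 31 days -> 51 left
April 2053 has 30 days -> 21 left
May 2053: 21 <= 31 -> lands on May 21

Result: 2053-05-21


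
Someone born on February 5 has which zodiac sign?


Date: February 5
Conventional tropical zodiac dates: Aquarius from January 20 onward; Pisces starts February 19
February 5 falls within the Aquarius range

Aquarius


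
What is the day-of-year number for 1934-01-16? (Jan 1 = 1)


Date: January 16, 1934
No months before January
Plus 16 days in January

Day of year: 16


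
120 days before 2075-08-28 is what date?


Start: 2075-08-28, subtract 120 days
Back 28 days from August 28 reaches July 31, 2075 -> 92 left
July 2075 has 31 days -> back to June 30, 2075 -> 61 left
June 2075 has 30 days -> back to May 31, 2075 -> 31 left
May 2075 has 31 days -> back to April 30, 2075 -> 0 left
April 2075: 30 - 0 = 30 -> lands on April 30

Result: 2075-04-30


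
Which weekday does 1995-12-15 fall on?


Date: December 15, 1995
Anchor: Jan 1, 1995. With p = 1995 - 1 = 1994: (p + p//4 - p//100 + p//400) mod 7 = (1994 + 498 - 19 + 4) mod 7 = 2477 mod 7 = 6 -> Sunday (Mon=0 ... Sun=6)
Days before December (Jan-Nov): 334; offset = 334 + 15 - 1 = 348
Weekday index = (6 + 348) mod 7 = 4

Day of the week: Friday


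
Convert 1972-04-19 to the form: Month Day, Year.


ISO 1972-04-19 parses as year=1972, month=04, day=19
Month 4 -> April

April 19, 1972


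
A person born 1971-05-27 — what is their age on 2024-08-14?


Birth: 1971-05-27
Reference: 2024-08-14
Year difference: 2024 - 1971 = 53

53 years old


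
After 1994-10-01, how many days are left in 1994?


Day of year: 274 of 365
Remaining = 365 - 274

91 days


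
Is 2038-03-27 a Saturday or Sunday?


Anchor: Jan 1, 2038. With p = 2038 - 1 = 2037: (p + p//4 - p//100 + p//400) mod 7 = (2037 + 509 - 20 + 5) mod 7 = 2531 mod 7 = 4 -> Friday (Mon=0 ... Sun=6)
Day of year: 86; offset = 85
Weekday index = (4 + 85) mod 7 = 5 -> Saturday
Weekend days: Saturday, Sunday

Yes


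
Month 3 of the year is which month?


Month 3 of 12

March


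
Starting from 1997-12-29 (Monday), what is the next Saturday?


Current: Monday
Target: Saturday
Days ahead: 5

Next Saturday: 1998-01-03


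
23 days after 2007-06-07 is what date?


Start: 2007-06-07, add 23 days
June 2007 has 30 days; 7 + 23 = 30 stays within June

Result: 2007-06-30


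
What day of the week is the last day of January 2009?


January 2009 has 31 days
Anchor: Jan 1, 2009. With p = 2009 - 1 = 2008: (p + p//4 - p//100 + p//400) mod 7 = (2008 + 502 - 20 + 5) mod 7 = 2495 mod 7 = 3 -> Thursday (Mon=0 ... Sun=6)
January 1 is the anchor itself -> Thursday
Last day offset: 31 - 1 = 30 days
Weekday index = (3 + 30) mod 7 = 5

Saturday, January 31


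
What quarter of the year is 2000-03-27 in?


Month: March (month 3)
Q1: Jan-Mar, Q2: Apr-Jun, Q3: Jul-Sep, Q4: Oct-Dec

Q1


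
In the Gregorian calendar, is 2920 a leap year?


Gregorian leap year rule: divisible by 4, but not by 100, unless also by 400.
2920 is divisible by 4 but not 100 -> leap year

Yes


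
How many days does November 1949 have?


November 1949

30 days


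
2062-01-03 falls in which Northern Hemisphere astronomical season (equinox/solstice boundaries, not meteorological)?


Date: January 3
Astronomical Winter (approx.; exact equinox/solstice day varies by year): December 21 to March 19
January 3 falls within the Winter window

Winter


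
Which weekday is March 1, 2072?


Target: March 1, 2072
Anchor: Jan 1, 2072. With p = 2072 - 1 = 2071: (p + p//4 - p//100 + p//400) mod 7 = (2071 + 517 - 20 + 5) mod 7 = 2573 mod 7 = 4 -> Friday (Mon=0 ... Sun=6)
Days before March (Jan-Feb): 60 days
Weekday index = (4 + 60) mod 7 = 1

Tuesday


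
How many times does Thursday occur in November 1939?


November 1939 has 30 days
Anchor: Jan 1, 1939. With p = 1939 - 1 = 1938: (p + p//4 - p//100 + p//400) mod 7 = (1938 + 484 - 19 + 4) mod 7 = 2407 mod 7 = 6 -> Sunday (Mon=0 ... Sun=6)
Days before November (Jan-Oct): 304; November 1 index = (6 + 304) mod 7 = 2 -> Wednesday
First Thursday is November 2
Thursdays: 2, 9, 16, 23, 30

5 Thursdays


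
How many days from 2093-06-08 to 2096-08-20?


From 2093-06-08 to 2096-08-20
2093-06-08: days before June = 31 + 28 + 31 + 30 + 31 = 151 (2093 is not a leap year); day of year = 151 + 8 = 159
2096-08-20: days before August = 31 + 29 + 31 + 30 + 31 + 30 + 31 = 213 (2096 is a leap year); day of year = 213 + 20 = 233
Rest of 2093: 365 - 159 = 206
Full years 2094 (365), 2095 (365): 730
Total = 206 + 730 + 233 = 1169

1169 days


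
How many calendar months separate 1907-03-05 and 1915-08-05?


From March 1907 to August 1915
8 years * 12 = 96 months, plus 5 months = 101

101 months


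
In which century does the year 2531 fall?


Century = (year - 1) // 100 + 1
= (2531 - 1) // 100 + 1
= 2530 // 100 + 1
= 25 + 1

26th century


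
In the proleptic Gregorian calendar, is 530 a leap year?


Gregorian leap year rule: divisible by 4, but not by 100, unless also by 400.
530 is not divisible by 4 -> not a leap year

No


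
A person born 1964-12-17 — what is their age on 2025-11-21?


Birth: 1964-12-17
Reference: 2025-11-21
Year difference: 2025 - 1964 = 61
Birthday not yet reached in 2025, subtract 1

60 years old


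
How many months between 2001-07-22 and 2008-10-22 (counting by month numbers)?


From July 2001 to October 2008
7 years * 12 = 84 months, plus 3 months = 87

87 months


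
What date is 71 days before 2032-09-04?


Start: 2032-09-04, subtract 71 days
Back 4 days from September 4 reaches August 31, 2032 -> 67 left
August 2032 has 31 days -> back to July 31, 2032 -> 36 left
July 2032 has 31 days -> back to June 30, 2032 -> 5 left
June 2032: 30 - 5 = 25 -> lands on June 25

Result: 2032-06-25


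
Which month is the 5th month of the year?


Month 5 of 12

May


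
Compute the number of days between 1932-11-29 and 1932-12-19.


From 1932-11-29 to 1932-12-19
1932-11-29: days before November = 31 + 29 + 31 + 30 + 31 + 30 + 31 + 31 + 30 + 31 = 305 (1932 is a leap year); day of year = 305 + 29 = 334
1932-12-19: days before December = 31 + 29 + 31 + 30 + 31 + 30 + 31 + 31 + 30 + 31 + 30 = 335 (1932 is a leap year); day of year = 335 + 19 = 354
Same year: 354 - 334 = 20

20 days


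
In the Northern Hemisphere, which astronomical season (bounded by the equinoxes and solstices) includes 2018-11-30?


Date: November 30
Astronomical Autumn (approx.; exact equinox/solstice day varies by year): September 22 to December 20
November 30 falls within the Autumn window

Autumn


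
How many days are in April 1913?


April 1913

30 days


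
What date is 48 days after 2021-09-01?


Start: 2021-09-01, add 48 days
September 2021 has 30 days: 30 - 1 = 29 days to September 30 -> 19 left
October 2021: 19 <= 31 -> lands on October 19

Result: 2021-10-19


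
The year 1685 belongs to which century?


Century = (year - 1) // 100 + 1
= (1685 - 1) // 100 + 1
= 1684 // 100 + 1
= 16 + 1

17th century


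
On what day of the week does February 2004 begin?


Target: February 1, 2004
Anchor: Jan 1, 2004. With p = 2004 - 1 = 2003: (p + p//4 - p//100 + p//400) mod 7 = (2003 + 500 - 20 + 5) mod 7 = 2488 mod 7 = 3 -> Thursday (Mon=0 ... Sun=6)
Days before February (Jan): 31 days
Weekday index = (3 + 31) mod 7 = 6

Sunday


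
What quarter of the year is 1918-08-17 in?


Month: August (month 8)
Q1: Jan-Mar, Q2: Apr-Jun, Q3: Jul-Sep, Q4: Oct-Dec

Q3


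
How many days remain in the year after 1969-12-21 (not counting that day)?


Day of year: 355 of 365
Remaining = 365 - 355

10 days


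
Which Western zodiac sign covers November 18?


Date: November 18
Conventional tropical zodiac dates: Scorpio from October 23 onward; Sagittarius starts November 22
November 18 falls within the Scorpio range

Scorpio


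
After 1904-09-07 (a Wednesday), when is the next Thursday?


Current: Wednesday
Target: Thursday
Days ahead: 1

Next Thursday: 1904-09-08


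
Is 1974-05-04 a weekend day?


Anchor: Jan 1, 1974. With p = 1974 - 1 = 1973: (p + p//4 - p//100 + p//400) mod 7 = (1973 + 493 - 19 + 4) mod 7 = 2451 mod 7 = 1 -> Tuesday (Mon=0 ... Sun=6)
Day of year: 124; offset = 123
Weekday index = (1 + 123) mod 7 = 5 -> Saturday
Weekend days: Saturday, Sunday

Yes


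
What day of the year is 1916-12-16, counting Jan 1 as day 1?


Date: December 16, 1916
Days in months 1 through 11: 335
Plus 16 days in December

Day of year: 351


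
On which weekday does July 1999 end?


July 1999 has 31 days
Anchor: Jan 1, 1999. With p = 1999 - 1 = 1998: (p + p//4 - p//100 + p//400) mod 7 = (1998 + 499 - 19 + 4) mod 7 = 2482 mod 7 = 4 -> Friday (Mon=0 ... Sun=6)
Days before July (Jan-Jun): 181; July 1 index = (4 + 181) mod 7 = 3 -> Thursday
Last day offset: 31 - 1 = 30 days
Weekday index = (3 + 30) mod 7 = 5

Saturday, July 31


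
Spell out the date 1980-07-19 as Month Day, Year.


ISO 1980-07-19 parses as year=1980, month=07, day=19
Month 7 -> July

July 19, 1980


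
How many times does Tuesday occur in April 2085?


April 2085 has 30 days
Anchor: Jan 1, 2085. With p = 2085 - 1 = 2084: (p + p//4 - p//100 + p//400) mod 7 = (2084 + 521 - 20 + 5) mod 7 = 2590 mod 7 = 0 -> Monday (Mon=0 ... Sun=6)
Days before April (Jan-Mar): 90; April 1 index = (0 + 90) mod 7 = 6 -> Sunday
First Tuesday is April 3
Tuesdays: 3, 10, 17, 24

4 Tuesdays


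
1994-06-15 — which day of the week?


Date: June 15, 1994
Anchor: Jan 1, 1994. With p = 1994 - 1 = 1993: (p + p//4 - p//100 + p//400) mod 7 = (1993 + 498 - 19 + 4) mod 7 = 2476 mod 7 = 5 -> Saturday (Mon=0 ... Sun=6)
Days before June (Jan-May): 151; offset = 151 + 15 - 1 = 165
Weekday index = (5 + 165) mod 7 = 2

Day of the week: Wednesday


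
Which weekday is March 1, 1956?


Target: March 1, 1956
Anchor: Jan 1, 1956. With p = 1956 - 1 = 1955: (p + p//4 - p//100 + p//400) mod 7 = (1955 + 488 - 19 + 4) mod 7 = 2428 mod 7 = 6 -> Sunday (Mon=0 ... Sun=6)
Days before March (Jan-Feb): 60 days
Weekday index = (6 + 60) mod 7 = 3

Thursday


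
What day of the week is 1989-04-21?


Date: April 21, 1989
Anchor: Jan 1, 1989. With p = 1989 - 1 = 1988: (p + p//4 - p//100 + p//400) mod 7 = (1988 + 497 - 19 + 4) mod 7 = 2470 mod 7 = 6 -> Sunday (Mon=0 ... Sun=6)
Days before April (Jan-Mar): 90; offset = 90 + 21 - 1 = 110
Weekday index = (6 + 110) mod 7 = 4

Day of the week: Friday


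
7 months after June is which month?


June is month 6
6 + 7 = 13; wrap: 13 - 12 = 1

January


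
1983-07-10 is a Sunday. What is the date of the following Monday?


Current: Sunday
Target: Monday
Days ahead: 1

Next Monday: 1983-07-11


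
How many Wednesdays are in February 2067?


February 2067 has 28 days
Anchor: Jan 1, 2067. With p = 2067 - 1 = 2066: (p + p//4 - p//100 + p//400) mod 7 = (2066 + 516 - 20 + 5) mod 7 = 2567 mod 7 = 5 -> Saturday (Mon=0 ... Sun=6)
Days before February (Jan): 31; February 1 index = (5 + 31) mod 7 = 1 -> Tuesday
First Wednesday is February 2
Wednesdays: 2, 9, 16, 23

4 Wednesdays


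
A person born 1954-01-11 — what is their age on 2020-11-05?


Birth: 1954-01-11
Reference: 2020-11-05
Year difference: 2020 - 1954 = 66

66 years old


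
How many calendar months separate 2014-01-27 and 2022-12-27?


From January 2014 to December 2022
8 years * 12 = 96 months, plus 11 months = 107

107 months


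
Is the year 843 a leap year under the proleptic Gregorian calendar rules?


Gregorian leap year rule: divisible by 4, but not by 100, unless also by 400.
843 is not divisible by 4 -> not a leap year

No


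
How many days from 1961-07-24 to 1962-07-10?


From 1961-07-24 to 1962-07-10
1961-07-24: days before July = 31 + 28 + 31 + 30 + 31 + 30 = 181 (1961 is not a leap year); day of year = 181 + 24 = 205
1962-07-10: days before July = 31 + 28 + 31 + 30 + 31 + 30 = 181 (1962 is not a leap year); day of year = 181 + 10 = 191
Rest of 1961: 365 - 205 = 160
Total = 160 + 191 = 351

351 days


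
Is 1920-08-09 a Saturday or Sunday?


Anchor: Jan 1, 1920. With p = 1920 - 1 = 1919: (p + p//4 - p//100 + p//400) mod 7 = (1919 + 479 - 19 + 4) mod 7 = 2383 mod 7 = 3 -> Thursday (Mon=0 ... Sun=6)
Day of year: 222; offset = 221
Weekday index = (3 + 221) mod 7 = 0 -> Monday
Weekend days: Saturday, Sunday

No


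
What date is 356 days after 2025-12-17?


Start: 2025-12-17, add 356 days
December 2025 has 31 days: 31 - 17 = 14 days to December 31 -> 342 left
January 2026 has 31 days -> 311 left
February 2026 has 28 days -> 283 left
March 2026 has 31 days -> 252 left
April 2026 has 30 days -> 222 left
May 2026 has 31 days -> 191 left
June 2026 has 30 days -> 161 left
July 2026 has 31 days -> 130 left
August 2026 has 31 days -> 99 left
September 2026 has 30 days -> 69 left
October 2026 has 31 days -> 38 left
November 2026 has 30 days -> 8 left
December 2026: 8 <= 31 -> lands on December 8

Result: 2026-12-08


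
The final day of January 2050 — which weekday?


January 2050 has 31 days
Anchor: Jan 1, 2050. With p = 2050 - 1 = 2049: (p + p//4 - p//100 + p//400) mod 7 = (2049 + 512 - 20 + 5) mod 7 = 2546 mod 7 = 5 -> Saturday (Mon=0 ... Sun=6)
January 1 is the anchor itself -> Saturday
Last day offset: 31 - 1 = 30 days
Weekday index = (5 + 30) mod 7 = 0

Monday, January 31


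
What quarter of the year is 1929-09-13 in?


Month: September (month 9)
Q1: Jan-Mar, Q2: Apr-Jun, Q3: Jul-Sep, Q4: Oct-Dec

Q3


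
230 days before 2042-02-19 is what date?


Start: 2042-02-19, subtract 230 days
Back 19 days from February 19 reaches January 31, 2042 -> 211 left
January 2042 has 31 days -> back to December 31, 2041 -> 180 left
December 2041 has 31 days -> back to November 30, 2041 -> 149 left
November 2041 has 30 days -> back to October 31, 2041 -> 119 left
October 2041 has 31 days -> back to September 30, 2041 -> 88 left
September 2041 has 30 days -> back to August 31, 2041 -> 58 left
August 2041 has 31 days -> back to July 31, 2041 -> 27 left
July 2041: 31 - 27 = 4 -> lands on July 4

Result: 2041-07-04


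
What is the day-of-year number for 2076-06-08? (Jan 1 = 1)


Date: June 8, 2076
Days in months 1 through 5: 152
Plus 8 days in June

Day of year: 160


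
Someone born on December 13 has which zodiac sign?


Date: December 13
Conventional tropical zodiac dates: Sagittarius from November 22 onward; Capricorn starts December 22
December 13 falls within the Sagittarius range

Sagittarius


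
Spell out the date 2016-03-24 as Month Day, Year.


ISO 2016-03-24 parses as year=2016, month=03, day=24
Month 3 -> March

March 24, 2016


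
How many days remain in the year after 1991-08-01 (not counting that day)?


Day of year: 213 of 365
Remaining = 365 - 213

152 days


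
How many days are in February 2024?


February 2024 (leap year: yes)

29 days


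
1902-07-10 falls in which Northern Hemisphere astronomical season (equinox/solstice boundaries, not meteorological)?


Date: July 10
Astronomical Summer (approx.; exact equinox/solstice day varies by year): June 21 to September 21
July 10 falls within the Summer window

Summer


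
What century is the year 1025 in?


Century = (year - 1) // 100 + 1
= (1025 - 1) // 100 + 1
= 1024 // 100 + 1
= 10 + 1

11th century


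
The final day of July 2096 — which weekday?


July 2096 has 31 days
Anchor: Jan 1, 2096. With p = 2096 - 1 = 2095: (p + p//4 - p//100 + p//400) mod 7 = (2095 + 523 - 20 + 5) mod 7 = 2603 mod 7 = 6 -> Sunday (Mon=0 ... Sun=6)
Days before July (Jan-Jun): 182; July 1 index = (6 + 182) mod 7 = 6 -> Sunday
Last day offset: 31 - 1 = 30 days
Weekday index = (6 + 30) mod 7 = 1

Tuesday, July 31


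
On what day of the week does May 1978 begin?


Target: May 1, 1978
Anchor: Jan 1, 1978. With p = 1978 - 1 = 1977: (p + p//4 - p//100 + p//400) mod 7 = (1977 + 494 - 19 + 4) mod 7 = 2456 mod 7 = 6 -> Sunday (Mon=0 ... Sun=6)
Days before May (Jan-Apr): 120 days
Weekday index = (6 + 120) mod 7 = 0

Monday


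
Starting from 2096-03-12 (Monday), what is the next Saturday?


Current: Monday
Target: Saturday
Days ahead: 5

Next Saturday: 2096-03-17


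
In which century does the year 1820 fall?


Century = (year - 1) // 100 + 1
= (1820 - 1) // 100 + 1
= 1819 // 100 + 1
= 18 + 1

19th century


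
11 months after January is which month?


January is month 1
1 + 11 = 12

December


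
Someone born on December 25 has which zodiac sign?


Date: December 25
Conventional tropical zodiac dates: Capricorn from December 22 onward; Aquarius starts January 20
December 25 falls within the Capricorn range

Capricorn


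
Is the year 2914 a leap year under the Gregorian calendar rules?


Gregorian leap year rule: divisible by 4, but not by 100, unless also by 400.
2914 is not divisible by 4 -> not a leap year

No


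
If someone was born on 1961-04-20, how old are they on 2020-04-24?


Birth: 1961-04-20
Reference: 2020-04-24
Year difference: 2020 - 1961 = 59

59 years old


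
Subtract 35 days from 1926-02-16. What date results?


Start: 1926-02-16, subtract 35 days
Back 16 days from February 16 reaches January 31, 1926 -> 19 left
January 1926: 31 - 19 = 12 -> lands on January 12

Result: 1926-01-12


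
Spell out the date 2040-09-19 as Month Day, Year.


ISO 2040-09-19 parses as year=2040, month=09, day=19
Month 9 -> September

September 19, 2040


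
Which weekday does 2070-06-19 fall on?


Date: June 19, 2070
Anchor: Jan 1, 2070. With p = 2070 - 1 = 2069: (p + p//4 - p//100 + p//400) mod 7 = (2069 + 517 - 20 + 5) mod 7 = 2571 mod 7 = 2 -> Wednesday (Mon=0 ... Sun=6)
Days before June (Jan-May): 151; offset = 151 + 19 - 1 = 169
Weekday index = (2 + 169) mod 7 = 3

Day of the week: Thursday


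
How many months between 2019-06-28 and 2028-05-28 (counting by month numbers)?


From June 2019 to May 2028
9 years * 12 = 108 months, minus 1 month = 107

107 months


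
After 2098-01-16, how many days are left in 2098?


Day of year: 16 of 365
Remaining = 365 - 16

349 days


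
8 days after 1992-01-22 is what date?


Start: 1992-01-22, add 8 days
January 1992 has 31 days; 22 + 8 = 30 stays within January

Result: 1992-01-30


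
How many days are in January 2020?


January 2020

31 days


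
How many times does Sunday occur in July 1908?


July 1908 has 31 days
Anchor: Jan 1, 1908. With p = 1908 - 1 = 1907: (p + p//4 - p//100 + p//400) mod 7 = (1907 + 476 - 19 + 4) mod 7 = 2368 mod 7 = 2 -> Wednesday (Mon=0 ... Sun=6)
Days before July (Jan-Jun): 182; July 1 index = (2 + 182) mod 7 = 2 -> Wednesday
First Sunday is July 5
Sundays: 5, 12, 19, 26

4 Sundays


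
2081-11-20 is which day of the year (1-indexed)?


Date: November 20, 2081
Days in months 1 through 10: 304
Plus 20 days in November

Day of year: 324


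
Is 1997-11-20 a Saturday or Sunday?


Anchor: Jan 1, 1997. With p = 1997 - 1 = 1996: (p + p//4 - p//100 + p//400) mod 7 = (1996 + 499 - 19 + 4) mod 7 = 2480 mod 7 = 2 -> Wednesday (Mon=0 ... Sun=6)
Day of year: 324; offset = 323
Weekday index = (2 + 323) mod 7 = 3 -> Thursday
Weekend days: Saturday, Sunday

No


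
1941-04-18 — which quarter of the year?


Month: April (month 4)
Q1: Jan-Mar, Q2: Apr-Jun, Q3: Jul-Sep, Q4: Oct-Dec

Q2


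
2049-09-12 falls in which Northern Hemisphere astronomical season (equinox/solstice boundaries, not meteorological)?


Date: September 12
Astronomical Summer (approx.; exact equinox/solstice day varies by year): June 21 to September 21
September 12 falls within the Summer window

Summer


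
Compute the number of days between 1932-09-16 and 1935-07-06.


From 1932-09-16 to 1935-07-06
1932-09-16: days before September = 31 + 29 + 31 + 30 + 31 + 30 + 31 + 31 = 244 (1932 is a leap year); day of year = 244 + 16 = 260
1935-07-06: days before July = 31 + 28 + 31 + 30 + 31 + 30 = 181 (1935 is not a leap year); day of year = 181 + 6 = 187
Rest of 1932: 366 - 260 = 106
Full years 1933 (365), 1934 (365): 730
Total = 106 + 730 + 187 = 1023

1023 days


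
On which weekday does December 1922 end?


December 1922 has 31 days
Anchor: Jan 1, 1922. With p = 1922 - 1 = 1921: (p + p//4 - p//100 + p//400) mod 7 = (1921 + 480 - 19 + 4) mod 7 = 2386 mod 7 = 6 -> Sunday (Mon=0 ... Sun=6)
Days before December (Jan-Nov): 334; December 1 index = (6 + 334) mod 7 = 4 -> Friday
Last day offset: 31 - 1 = 30 days
Weekday index = (4 + 30) mod 7 = 6

Sunday, December 31


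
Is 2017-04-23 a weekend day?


Anchor: Jan 1, 2017. With p = 2017 - 1 = 2016: (p + p//4 - p//100 + p//400) mod 7 = (2016 + 504 - 20 + 5) mod 7 = 2505 mod 7 = 6 -> Sunday (Mon=0 ... Sun=6)
Day of year: 113; offset = 112
Weekday index = (6 + 112) mod 7 = 6 -> Sunday
Weekend days: Saturday, Sunday

Yes


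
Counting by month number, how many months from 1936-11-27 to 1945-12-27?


From November 1936 to December 1945
9 years * 12 = 108 months, plus 1 month = 109

109 months


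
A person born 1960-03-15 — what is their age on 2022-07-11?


Birth: 1960-03-15
Reference: 2022-07-11
Year difference: 2022 - 1960 = 62

62 years old


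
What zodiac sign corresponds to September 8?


Date: September 8
Conventional tropical zodiac dates: Virgo from August 23 onward; Libra starts September 23
September 8 falls within the Virgo range

Virgo


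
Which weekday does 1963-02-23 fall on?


Date: February 23, 1963
Anchor: Jan 1, 1963. With p = 1963 - 1 = 1962: (p + p//4 - p//100 + p//400) mod 7 = (1962 + 490 - 19 + 4) mod 7 = 2437 mod 7 = 1 -> Tuesday (Mon=0 ... Sun=6)
Days before February (Jan): 31; offset = 31 + 23 - 1 = 53
Weekday index = (1 + 53) mod 7 = 5

Day of the week: Saturday


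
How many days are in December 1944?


December 1944

31 days


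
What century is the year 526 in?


Century = (year - 1) // 100 + 1
= (526 - 1) // 100 + 1
= 525 // 100 + 1
= 5 + 1

6th century


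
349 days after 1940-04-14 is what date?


Start: 1940-04-14, add 349 days
April 1940 has 30 days: 30 - 14 = 16 days to April 30 -> 333 left
May 1940 has 31 days -> 302 left
June 1940 has 30 days -> 272 left
July 1940 has 31 days -> 241 left
August 1940 has 31 days -> 210 left
September 1940 has 30 days -> 180 left
October 1940 has 31 days -> 149 left
November 1940 has 30 days -> 119 left
December 1940 has 31 days -> 88 left
January 1941 has 31 days -> 57 left
February 1941 has 28 days -> 29 left
March 1941: 29 <= 31 -> lands on March 29

Result: 1941-03-29


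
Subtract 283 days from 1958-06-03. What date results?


Start: 1958-06-03, subtract 283 days
Back 3 days from June 3 reaches May 31, 1958 -> 280 left
May 1958 has 31 days -> back to April 30, 1958 -> 249 left
April 1958 has 30 days -> back to March 31, 1958 -> 219 left
March 1958 has 31 days -> back to February 28, 1958 -> 188 left
February 1958 has 28 days -> back to January 31, 1958 -> 160 left
January 1958 has 31 days -> back to December 31, 1957 -> 129 left
December 1957 has 31 days -> back to November 30, 1957 -> 98 left
November 1957 has 30 days -> back to October 31, 1957 -> 68 left
October 1957 has 31 days -> back to September 30, 1957 -> 37 left
September 1957 has 30 days -> back to August 31, 1957 -> 7 left
August 1957: 31 - 7 = 24 -> lands on August 24

Result: 1957-08-24


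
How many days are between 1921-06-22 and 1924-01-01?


From 1921-06-22 to 1924-01-01
1921-06-22: days before June = 31 + 28 + 31 + 30 + 31 = 151 (1921 is not a leap year); day of year = 151 + 22 = 173
1924-01-01: day of year = 1
Rest of 1921: 365 - 173 = 192
Full years 1922 (365), 1923 (365): 730
Total = 192 + 730 + 1 = 923

923 days
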